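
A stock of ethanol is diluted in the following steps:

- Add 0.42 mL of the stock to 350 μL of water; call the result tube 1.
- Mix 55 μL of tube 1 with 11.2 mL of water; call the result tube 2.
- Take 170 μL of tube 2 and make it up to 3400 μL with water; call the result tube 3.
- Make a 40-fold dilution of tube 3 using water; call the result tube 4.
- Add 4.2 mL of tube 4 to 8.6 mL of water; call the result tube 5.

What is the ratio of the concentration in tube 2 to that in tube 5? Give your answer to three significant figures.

Step 1: 0.42 mL + 350 μL = 0.77 mL total → factor 0.77/0.42 = 1.8333
Step 2: 55 μL + 11.2 mL = 11255 μL total → factor 11255/55 = 204.64
Step 3: 170 μL brought to 3400 μL → factor 3400/170 = 20
Step 4: 40-fold → factor 40
Step 5: 4.2 mL + 8.6 mL = 12.8 mL total → factor 12.8/4.2 = 3.0476
Dilution factor to tube 2 = 375.17; to tube 5 = 9.1469 × 10^5
[tube 2]/[tube 5] = (factor to tube 5)/(factor to tube 2) = 9.1469 × 10^5/375.17 = 2.44 × 10^3

2.44 × 10^3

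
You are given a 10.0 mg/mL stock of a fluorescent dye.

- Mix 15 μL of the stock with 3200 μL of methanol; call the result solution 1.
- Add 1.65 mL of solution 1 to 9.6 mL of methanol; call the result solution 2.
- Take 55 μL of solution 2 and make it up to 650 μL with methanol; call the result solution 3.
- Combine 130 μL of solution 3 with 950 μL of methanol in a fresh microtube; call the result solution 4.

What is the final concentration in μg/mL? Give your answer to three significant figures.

Step 1: 15 μL + 3200 μL = 3215 μL total → factor 3215/15 = 214.33
Step 2: 1.65 mL + 9.6 mL = 11.25 mL total → factor 11.25/1.65 = 6.8182
Step 3: 55 μL brought to 650 μL → factor 650/55 = 11.818
Step 4: 130 μL + 950 μL = 1080 μL total → factor 1080/130 = 8.3077
Overall dilution factor = 214.33 × 6.8182 × 11.818 × 8.3077 = 1.4348 × 10^5
Final = 10.0 mg/mL / 1.4348 × 10^5 = 6.970 × 10^-5 mg/mL = 0.0697 μg/mL

0.0697 μg/mL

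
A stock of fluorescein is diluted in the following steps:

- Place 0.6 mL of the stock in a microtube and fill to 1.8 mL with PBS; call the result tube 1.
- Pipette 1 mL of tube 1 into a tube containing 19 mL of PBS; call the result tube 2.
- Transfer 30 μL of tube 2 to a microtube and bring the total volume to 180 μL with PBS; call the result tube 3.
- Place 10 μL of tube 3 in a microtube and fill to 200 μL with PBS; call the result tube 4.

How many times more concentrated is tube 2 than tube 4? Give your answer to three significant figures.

Step 1: 0.6 mL brought to 1.8 mL → factor 1.8/0.6 = 3
Step 2: 1 mL + 19 mL = 20 mL total → factor 20/1 = 20
Step 3: 30 μL brought to 180 μL → factor 180/30 = 6
Step 4: 10 μL brought to 200 μL → factor 200/10 = 20
Dilution factor to tube 2 = 60; to tube 4 = 7200
[tube 2]/[tube 4] = (factor to tube 4)/(factor to tube 2) = 7200/60 = 120

120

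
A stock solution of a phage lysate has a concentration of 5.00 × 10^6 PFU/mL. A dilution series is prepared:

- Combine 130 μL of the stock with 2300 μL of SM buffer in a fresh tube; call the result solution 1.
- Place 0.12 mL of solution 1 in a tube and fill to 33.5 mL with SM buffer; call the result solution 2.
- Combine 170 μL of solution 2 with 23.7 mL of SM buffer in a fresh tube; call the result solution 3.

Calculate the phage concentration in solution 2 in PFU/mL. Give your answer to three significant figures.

Step 1: 130 μL + 2300 μL = 2430 μL total → factor 2430/130 = 18.692
Step 2: 0.12 mL brought to 33.5 mL → factor 33.5/0.12 = 279.17
Dilution factor through solution 2 = 18.692 × 279.17 = 5218.3
[solution 2] = 5.00 × 10^6 PFU/mL / 5218.3 = 958 PFU/mL

958 PFU/mL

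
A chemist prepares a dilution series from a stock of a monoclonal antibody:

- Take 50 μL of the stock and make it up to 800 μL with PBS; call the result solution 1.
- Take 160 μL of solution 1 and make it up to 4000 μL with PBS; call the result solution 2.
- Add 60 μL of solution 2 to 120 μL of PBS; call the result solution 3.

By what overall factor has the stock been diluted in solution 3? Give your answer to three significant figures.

Step 1: 50 μL brought to 800 μL → factor 800/50 = 16
Step 2: 160 μL brought to 4000 μL → factor 4000/160 = 25
Step 3: 60 μL + 120 μL = 180 μL total → factor 180/60 = 3
Overall dilution factor = 16 × 25 × 3 = 1200

1.20 × 10^3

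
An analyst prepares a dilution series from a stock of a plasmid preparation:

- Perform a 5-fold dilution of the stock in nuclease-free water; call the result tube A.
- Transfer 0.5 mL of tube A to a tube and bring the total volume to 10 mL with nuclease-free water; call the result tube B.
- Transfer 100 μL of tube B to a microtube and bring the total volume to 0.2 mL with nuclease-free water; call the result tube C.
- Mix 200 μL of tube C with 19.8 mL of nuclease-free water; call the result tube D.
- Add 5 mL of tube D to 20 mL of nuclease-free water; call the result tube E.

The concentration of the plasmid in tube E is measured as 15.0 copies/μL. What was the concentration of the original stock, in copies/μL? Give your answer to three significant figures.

1.50 × 10^6 copies/μL

Step 1: 5-fold → factor 5
Step 2: 0.5 mL brought to 10 mL → factor 10/0.5 = 20
Step 3: 100 μL brought to 0.2 mL → factor 200/100 = 2
Step 4: 200 μL + 19.8 mL = 20000 μL total → factor 20000/200 = 100
Step 5: 5 mL + 20 mL = 25 mL total → factor 25/5 = 5
Overall dilution factor = 5 × 20 × 2 × 100 × 5 = 1 × 10^5
Stock = 15.0 copies/μL × 1 × 10^5 = 1.50 × 10^6 copies/μL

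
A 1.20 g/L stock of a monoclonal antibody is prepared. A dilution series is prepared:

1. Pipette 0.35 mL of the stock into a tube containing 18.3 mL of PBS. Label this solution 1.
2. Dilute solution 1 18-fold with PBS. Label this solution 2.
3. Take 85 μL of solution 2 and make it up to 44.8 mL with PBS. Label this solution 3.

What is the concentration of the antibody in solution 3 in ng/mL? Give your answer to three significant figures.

Step 1: 0.35 mL + 18.3 mL = 18.65 mL total → factor 18.65/0.35 = 53.286
Step 2: 18-fold → factor 18
Step 3: 85 μL brought to 44.8 mL → factor 44800/85 = 527.06
Overall dilution factor = 53.286 × 18 × 527.06 = 5.0552 × 10^5
Final = 1.20 g/L / 5.0552 × 10^5 = 2.374 × 10^-6 g/L = 2.37 ng/mL

2.37 ng/mL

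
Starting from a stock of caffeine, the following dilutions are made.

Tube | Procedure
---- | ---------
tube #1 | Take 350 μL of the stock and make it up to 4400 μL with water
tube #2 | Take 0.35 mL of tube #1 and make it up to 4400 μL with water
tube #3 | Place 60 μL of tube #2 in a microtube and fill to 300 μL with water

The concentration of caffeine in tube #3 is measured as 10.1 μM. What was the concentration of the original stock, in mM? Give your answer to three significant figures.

Step 1: 350 μL brought to 4400 μL → factor 4400/350 = 12.571
Step 2: 0.35 mL brought to 4400 μL → factor 4.4/0.35 = 12.571
Step 3: 60 μL brought to 300 μL → factor 300/60 = 5
Overall dilution factor = 12.571 × 12.571 × 5 = 790.2
Stock = 10.1 μM × 790.2 = 7981 μM = 7.98 mM

7.98 mM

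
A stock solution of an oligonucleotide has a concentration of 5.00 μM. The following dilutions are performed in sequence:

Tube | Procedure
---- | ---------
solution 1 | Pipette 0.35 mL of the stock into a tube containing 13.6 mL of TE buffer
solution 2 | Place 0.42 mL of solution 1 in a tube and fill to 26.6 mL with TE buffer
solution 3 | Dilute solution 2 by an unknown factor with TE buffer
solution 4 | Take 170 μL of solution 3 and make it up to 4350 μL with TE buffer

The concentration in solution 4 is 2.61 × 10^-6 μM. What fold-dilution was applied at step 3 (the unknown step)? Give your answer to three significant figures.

29.7-fold

Step 1: 0.35 mL + 13.6 mL = 13.95 mL total → factor 13.95/0.35 = 39.857
Step 2: 0.42 mL brought to 26.6 mL → factor 26.6/0.42 = 63.333
Step 3: unknown factor x
Step 4: 170 μL brought to 4350 μL → factor 4350/170 = 25.588
Product of known-step factors = 64592
Overall factor = 5.00 μM / (2.61 × 10^-6 μM) = 1.9157 × 10^6
x = 1.9157 × 10^6 / 64592 = 29.7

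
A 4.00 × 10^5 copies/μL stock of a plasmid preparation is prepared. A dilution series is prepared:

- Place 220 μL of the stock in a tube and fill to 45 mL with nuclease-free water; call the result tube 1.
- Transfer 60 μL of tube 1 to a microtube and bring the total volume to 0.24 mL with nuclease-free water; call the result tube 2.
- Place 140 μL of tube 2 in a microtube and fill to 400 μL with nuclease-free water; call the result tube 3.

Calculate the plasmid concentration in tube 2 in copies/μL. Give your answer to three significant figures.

489 copies/μL

Step 1: 220 μL brought to 45 mL → factor 45000/220 = 204.55
Step 2: 60 μL brought to 0.24 mL → factor 240/60 = 4
Dilution factor through tube 2 = 204.55 × 4 = 818.18
[tube 2] = 4.00 × 10^5 copies/μL / 818.18 = 489 copies/μL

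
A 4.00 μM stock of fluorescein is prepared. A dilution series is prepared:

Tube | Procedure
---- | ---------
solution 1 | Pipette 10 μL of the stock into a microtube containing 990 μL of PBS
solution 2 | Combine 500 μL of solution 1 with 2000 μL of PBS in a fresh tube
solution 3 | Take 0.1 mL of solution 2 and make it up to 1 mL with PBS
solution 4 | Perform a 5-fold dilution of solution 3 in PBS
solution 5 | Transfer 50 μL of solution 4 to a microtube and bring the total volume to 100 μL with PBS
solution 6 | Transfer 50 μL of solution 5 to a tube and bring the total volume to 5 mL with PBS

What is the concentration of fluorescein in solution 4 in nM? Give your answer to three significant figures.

0.160 nM

Step 1: 10 μL + 990 μL = 1000 μL total → factor 1000/10 = 100
Step 2: 500 μL + 2000 μL = 2500 μL total → factor 2500/500 = 5
Step 3: 0.1 mL brought to 1 mL → factor 1/0.1 = 10
Step 4: 5-fold → factor 5
Dilution factor through solution 4 = 100 × 5 × 10 × 5 = 25000
[solution 4] = 4.00 μM / 25000 = 0.0001600 μM = 0.160 nM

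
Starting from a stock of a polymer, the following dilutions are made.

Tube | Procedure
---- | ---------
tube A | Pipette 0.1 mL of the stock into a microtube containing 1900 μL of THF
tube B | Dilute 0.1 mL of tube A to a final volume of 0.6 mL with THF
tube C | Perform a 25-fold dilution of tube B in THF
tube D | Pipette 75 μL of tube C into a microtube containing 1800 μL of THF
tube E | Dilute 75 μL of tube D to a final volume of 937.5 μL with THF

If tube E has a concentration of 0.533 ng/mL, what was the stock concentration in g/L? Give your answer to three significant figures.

0.500 g/L

Step 1: 0.1 mL + 1900 μL = 2 mL total → factor 2/0.1 = 20
Step 2: 0.1 mL brought to 0.6 mL → factor 0.6/0.1 = 6
Step 3: 25-fold → factor 25
Step 4: 75 μL + 1800 μL = 1875 μL total → factor 1875/75 = 25
Step 5: 75 μL brought to 937.5 μL → factor 937.5/75 = 12.5
Overall dilution factor = 20 × 6 × 25 × 25 × 12.5 = 9.375 × 10^5
Stock = 0.533 ng/mL × 9.375 × 10^5 = 4.997 × 10^5 ng/mL = 0.500 g/L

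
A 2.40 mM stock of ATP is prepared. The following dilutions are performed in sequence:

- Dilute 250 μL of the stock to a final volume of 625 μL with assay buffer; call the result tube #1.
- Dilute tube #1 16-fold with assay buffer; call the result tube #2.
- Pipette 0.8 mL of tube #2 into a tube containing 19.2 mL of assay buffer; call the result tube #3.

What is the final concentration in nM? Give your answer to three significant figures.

Step 1: 250 μL brought to 625 μL → factor 625/250 = 2.5
Step 2: 16-fold → factor 16
Step 3: 0.8 mL + 19.2 mL = 20 mL total → factor 20/0.8 = 25
Overall dilution factor = 2.5 × 16 × 25 = 1000
Final = 2.40 mM / 1000 = 0.002400 mM = 2.40 × 10^3 nM

2.40 × 10^3 nM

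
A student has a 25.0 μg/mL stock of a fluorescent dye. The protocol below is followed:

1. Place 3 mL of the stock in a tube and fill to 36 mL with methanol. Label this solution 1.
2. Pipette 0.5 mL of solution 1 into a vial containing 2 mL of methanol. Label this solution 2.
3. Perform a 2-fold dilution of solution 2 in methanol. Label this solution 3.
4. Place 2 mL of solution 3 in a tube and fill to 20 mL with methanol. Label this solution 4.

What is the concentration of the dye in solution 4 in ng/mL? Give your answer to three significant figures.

20.8 ng/mL

Step 1: 3 mL brought to 36 mL → factor 36/3 = 12
Step 2: 0.5 mL + 2 mL = 2.5 mL total → factor 2.5/0.5 = 5
Step 3: 2-fold → factor 2
Step 4: 2 mL brought to 20 mL → factor 20/2 = 10
Overall dilution factor = 12 × 5 × 2 × 10 = 1200
Final = 25.0 μg/mL / 1200 = 0.02083 μg/mL = 20.8 ng/mL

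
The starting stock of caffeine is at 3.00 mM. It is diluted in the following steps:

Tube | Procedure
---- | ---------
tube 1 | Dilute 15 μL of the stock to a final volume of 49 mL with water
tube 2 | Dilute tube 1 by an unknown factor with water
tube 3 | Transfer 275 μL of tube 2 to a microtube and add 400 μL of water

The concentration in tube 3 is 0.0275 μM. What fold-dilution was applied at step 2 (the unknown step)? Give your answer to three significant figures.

13.6-fold

Step 1: 15 μL brought to 49 mL → factor 49000/15 = 3266.7
Step 2: unknown factor x
Step 3: 275 μL + 400 μL = 675 μL total → factor 675/275 = 2.4545
Product of known-step factors = 8018.2
Overall factor = 3.00 mM / (0.0275 μM) = 1.0909 × 10^5
x = 1.0909 × 10^5 / 8018.2 = 13.6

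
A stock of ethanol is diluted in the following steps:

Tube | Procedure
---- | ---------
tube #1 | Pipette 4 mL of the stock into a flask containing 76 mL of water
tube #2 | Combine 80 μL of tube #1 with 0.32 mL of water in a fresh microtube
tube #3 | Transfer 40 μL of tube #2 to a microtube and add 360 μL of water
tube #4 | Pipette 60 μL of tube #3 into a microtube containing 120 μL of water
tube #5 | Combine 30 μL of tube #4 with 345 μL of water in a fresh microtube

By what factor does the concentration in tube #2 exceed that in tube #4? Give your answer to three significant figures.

Step 1: 4 mL + 76 mL = 80 mL total → factor 80/4 = 20
Step 2: 80 μL + 0.32 mL = 400 μL total → factor 400/80 = 5
Step 3: 40 μL + 360 μL = 400 μL total → factor 400/40 = 10
Step 4: 60 μL + 120 μL = 180 μL total → factor 180/60 = 3
Dilution factor to tube #2 = 100; to tube #4 = 3000
[tube #2]/[tube #4] = (factor to tube #4)/(factor to tube #2) = 3000/100 = 30.0

30.0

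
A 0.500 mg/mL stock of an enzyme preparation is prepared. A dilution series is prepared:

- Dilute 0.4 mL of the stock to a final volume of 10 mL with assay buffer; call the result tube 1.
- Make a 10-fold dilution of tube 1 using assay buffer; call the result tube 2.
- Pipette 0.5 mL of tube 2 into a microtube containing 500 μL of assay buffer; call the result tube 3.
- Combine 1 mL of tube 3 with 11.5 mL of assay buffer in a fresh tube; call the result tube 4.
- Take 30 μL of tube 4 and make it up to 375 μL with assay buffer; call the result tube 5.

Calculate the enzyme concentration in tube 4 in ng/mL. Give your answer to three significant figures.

80.0 ng/mL

Step 1: 0.4 mL brought to 10 mL → factor 10/0.4 = 25
Step 2: 10-fold → factor 10
Step 3: 0.5 mL + 500 μL = 1 mL total → factor 1/0.5 = 2
Step 4: 1 mL + 11.5 mL = 12.5 mL total → factor 12.5/1 = 12.5
Dilution factor through tube 4 = 25 × 10 × 2 × 12.5 = 6250
[tube 4] = 0.500 mg/mL / 6250 = 8.000 × 10^-5 mg/mL = 80.0 ng/mL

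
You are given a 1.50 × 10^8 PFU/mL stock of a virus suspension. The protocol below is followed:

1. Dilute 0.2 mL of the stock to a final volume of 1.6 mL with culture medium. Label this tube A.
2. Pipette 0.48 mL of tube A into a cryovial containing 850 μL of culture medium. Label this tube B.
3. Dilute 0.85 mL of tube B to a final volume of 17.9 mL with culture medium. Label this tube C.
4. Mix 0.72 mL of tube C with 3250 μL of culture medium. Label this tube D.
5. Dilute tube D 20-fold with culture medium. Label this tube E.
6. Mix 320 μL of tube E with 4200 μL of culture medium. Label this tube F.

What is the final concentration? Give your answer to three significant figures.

Step 1: 0.2 mL brought to 1.6 mL → factor 1.6/0.2 = 8
Step 2: 0.48 mL + 850 μL = 1.33 mL total → factor 1.33/0.48 = 2.7708
Step 3: 0.85 mL brought to 17.9 mL → factor 17.9/0.85 = 21.059
Step 4: 0.72 mL + 3250 μL = 3.97 mL total → factor 3.97/0.72 = 5.5139
Step 5: 20-fold → factor 20
Step 6: 320 μL + 4200 μL = 4520 μL total → factor 4520/320 = 14.125
Overall dilution factor = 8 × 2.7708 × 21.059 × 5.5139 × 20 × 14.125 = 7.2713 × 10^5
Final = 1.50 × 10^8 PFU/mL / 7.2713 × 10^5 = 206 PFU/mL

206 PFU/mL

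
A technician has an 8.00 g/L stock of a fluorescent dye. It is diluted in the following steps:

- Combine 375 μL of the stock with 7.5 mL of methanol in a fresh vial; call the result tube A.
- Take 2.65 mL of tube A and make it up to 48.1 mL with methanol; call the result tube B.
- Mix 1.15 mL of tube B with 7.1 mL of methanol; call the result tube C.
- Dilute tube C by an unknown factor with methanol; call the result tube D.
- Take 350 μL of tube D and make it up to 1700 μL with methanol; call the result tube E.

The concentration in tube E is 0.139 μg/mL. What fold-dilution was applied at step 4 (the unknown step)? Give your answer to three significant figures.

Step 1: 375 μL + 7.5 mL = 7875 μL total → factor 7875/375 = 21
Step 2: 2.65 mL brought to 48.1 mL → factor 48.1/2.65 = 18.151
Step 3: 1.15 mL + 7.1 mL = 8.25 mL total → factor 8.25/1.15 = 7.1739
Step 4: unknown factor x
Step 5: 350 μL brought to 1700 μL → factor 1700/350 = 4.8571
Product of known-step factors = 13282
Overall factor = 8.00 g/L / (0.139 μg/mL) = 57554
x = 57554 / 13282 = 4.33

4.33-fold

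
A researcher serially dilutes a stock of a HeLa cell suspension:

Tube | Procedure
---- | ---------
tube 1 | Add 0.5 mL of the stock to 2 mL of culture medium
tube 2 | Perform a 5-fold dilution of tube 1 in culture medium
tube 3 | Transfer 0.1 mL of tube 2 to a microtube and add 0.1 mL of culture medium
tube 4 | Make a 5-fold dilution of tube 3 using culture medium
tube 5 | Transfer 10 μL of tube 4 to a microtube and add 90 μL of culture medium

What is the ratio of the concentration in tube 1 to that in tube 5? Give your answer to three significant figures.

500

Step 1: 0.5 mL + 2 mL = 2.5 mL total → factor 2.5/0.5 = 5
Step 2: 5-fold → factor 5
Step 3: 0.1 mL + 0.1 mL = 0.2 mL total → factor 0.2/0.1 = 2
Step 4: 5-fold → factor 5
Step 5: 10 μL + 90 μL = 100 μL total → factor 100/10 = 10
Dilution factor to tube 1 = 5; to tube 5 = 2500
[tube 1]/[tube 5] = (factor to tube 5)/(factor to tube 1) = 2500/5 = 500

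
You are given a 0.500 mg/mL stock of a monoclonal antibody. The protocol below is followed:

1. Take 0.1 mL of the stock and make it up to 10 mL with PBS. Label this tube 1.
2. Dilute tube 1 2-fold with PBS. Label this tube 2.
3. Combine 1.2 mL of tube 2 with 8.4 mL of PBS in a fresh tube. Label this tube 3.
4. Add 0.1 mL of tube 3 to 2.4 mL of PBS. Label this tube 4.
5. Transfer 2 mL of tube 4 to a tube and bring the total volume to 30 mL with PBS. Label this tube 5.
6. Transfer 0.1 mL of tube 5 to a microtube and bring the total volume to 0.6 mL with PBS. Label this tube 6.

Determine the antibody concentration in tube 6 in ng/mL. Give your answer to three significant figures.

0.139 ng/mL

Step 1: 0.1 mL brought to 10 mL → factor 10/0.1 = 100
Step 2: 2-fold → factor 2
Step 3: 1.2 mL + 8.4 mL = 9.6 mL total → factor 9.6/1.2 = 8
Step 4: 0.1 mL + 2.4 mL = 2.5 mL total → factor 2.5/0.1 = 25
Step 5: 2 mL brought to 30 mL → factor 30/2 = 15
Step 6: 0.1 mL brought to 0.6 mL → factor 0.6/0.1 = 6
Overall dilution factor = 100 × 2 × 8 × 25 × 15 × 6 = 3.6 × 10^6
Final = 0.500 mg/mL / 3.6 × 10^6 = 1.389 × 10^-7 mg/mL = 0.139 ng/mL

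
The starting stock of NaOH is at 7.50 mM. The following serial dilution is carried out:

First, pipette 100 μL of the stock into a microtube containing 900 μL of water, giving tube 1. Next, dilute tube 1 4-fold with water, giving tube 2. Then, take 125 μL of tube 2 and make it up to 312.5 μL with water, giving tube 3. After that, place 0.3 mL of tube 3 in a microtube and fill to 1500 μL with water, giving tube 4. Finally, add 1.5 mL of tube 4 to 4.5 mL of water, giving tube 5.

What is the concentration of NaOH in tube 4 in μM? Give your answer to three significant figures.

Step 1: 100 μL + 900 μL = 1000 μL total → factor 1000/100 = 10
Step 2: 4-fold → factor 4
Step 3: 125 μL brought to 312.5 μL → factor 312.5/125 = 2.5
Step 4: 0.3 mL brought to 1500 μL → factor 1.5/0.3 = 5
Dilution factor through tube 4 = 10 × 4 × 2.5 × 5 = 500
[tube 4] = 7.50 mM / 500 = 0.01500 mM = 15.0 μM

15.0 μM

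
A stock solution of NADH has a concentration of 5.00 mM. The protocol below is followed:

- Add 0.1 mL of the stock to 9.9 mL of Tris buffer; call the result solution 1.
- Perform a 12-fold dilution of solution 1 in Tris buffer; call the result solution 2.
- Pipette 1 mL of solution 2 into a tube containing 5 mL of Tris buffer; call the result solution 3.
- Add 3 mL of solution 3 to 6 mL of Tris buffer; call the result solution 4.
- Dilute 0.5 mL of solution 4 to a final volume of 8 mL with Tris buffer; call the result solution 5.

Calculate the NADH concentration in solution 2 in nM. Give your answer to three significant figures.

4.17 × 10^3 nM

Step 1: 0.1 mL + 9.9 mL = 10 mL total → factor 10/0.1 = 100
Step 2: 12-fold → factor 12
Dilution factor through solution 2 = 100 × 12 = 1200
[solution 2] = 5.00 mM / 1200 = 0.004167 mM = 4.17 × 10^3 nM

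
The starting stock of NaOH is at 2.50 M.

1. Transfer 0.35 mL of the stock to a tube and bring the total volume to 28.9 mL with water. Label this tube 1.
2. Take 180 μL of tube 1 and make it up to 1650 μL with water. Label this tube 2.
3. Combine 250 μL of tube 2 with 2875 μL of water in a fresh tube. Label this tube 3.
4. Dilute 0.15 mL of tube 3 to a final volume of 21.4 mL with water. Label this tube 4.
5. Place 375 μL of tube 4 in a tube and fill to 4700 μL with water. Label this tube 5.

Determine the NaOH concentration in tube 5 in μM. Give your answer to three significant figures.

Step 1: 0.35 mL brought to 28.9 mL → factor 28.9/0.35 = 82.571
Step 2: 180 μL brought to 1650 μL → factor 1650/180 = 9.1667
Step 3: 250 μL + 2875 μL = 3125 μL total → factor 3125/250 = 12.5
Step 4: 0.15 mL brought to 21.4 mL → factor 21.4/0.15 = 142.67
Step 5: 375 μL brought to 4700 μL → factor 4700/375 = 12.533
Overall dilution factor = 82.571 × 9.1667 × 12.5 × 142.67 × 12.533 = 1.6918 × 10^7
Final = 2.50 M / 1.6918 × 10^7 = 1.478 × 10^-7 M = 0.148 μM

0.148 μM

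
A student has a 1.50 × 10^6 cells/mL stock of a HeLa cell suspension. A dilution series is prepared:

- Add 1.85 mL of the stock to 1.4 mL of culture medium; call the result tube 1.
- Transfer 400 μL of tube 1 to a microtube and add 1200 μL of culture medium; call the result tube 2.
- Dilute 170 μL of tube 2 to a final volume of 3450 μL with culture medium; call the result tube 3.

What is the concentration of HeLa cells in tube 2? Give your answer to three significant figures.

Step 1: 1.85 mL + 1.4 mL = 3.25 mL total → factor 3.25/1.85 = 1.7568
Step 2: 400 μL + 1200 μL = 1600 μL total → factor 1600/400 = 4
Dilution factor through tube 2 = 1.7568 × 4 = 7.027
[tube 2] = 1.50 × 10^6 cells/mL / 7.027 = 2.13 × 10^5 cells/mL

2.13 × 10^5 cells/mL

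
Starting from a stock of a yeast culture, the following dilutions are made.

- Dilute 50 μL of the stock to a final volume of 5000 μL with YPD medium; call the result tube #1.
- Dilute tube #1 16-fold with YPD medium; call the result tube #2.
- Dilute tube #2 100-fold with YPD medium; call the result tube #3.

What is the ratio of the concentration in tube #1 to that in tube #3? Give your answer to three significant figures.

1.60 × 10^3

Step 1: 50 μL brought to 5000 μL → factor 5000/50 = 100
Step 2: 16-fold → factor 16
Step 3: 100-fold → factor 100
Dilution factor to tube #1 = 100; to tube #3 = 1.6 × 10^5
[tube #1]/[tube #3] = (factor to tube #3)/(factor to tube #1) = 1.6 × 10^5/100 = 1.60 × 10^3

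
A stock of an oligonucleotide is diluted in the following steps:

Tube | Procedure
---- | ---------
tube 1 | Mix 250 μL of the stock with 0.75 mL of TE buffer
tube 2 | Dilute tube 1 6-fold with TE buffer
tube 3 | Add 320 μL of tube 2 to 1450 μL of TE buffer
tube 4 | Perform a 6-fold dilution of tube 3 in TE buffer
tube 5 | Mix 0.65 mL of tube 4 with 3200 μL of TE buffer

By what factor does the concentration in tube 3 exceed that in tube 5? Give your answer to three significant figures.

35.5

Step 1: 250 μL + 0.75 mL = 1000 μL total → factor 1000/250 = 4
Step 2: 6-fold → factor 6
Step 3: 320 μL + 1450 μL = 1770 μL total → factor 1770/320 = 5.5312
Step 4: 6-fold → factor 6
Step 5: 0.65 mL + 3200 μL = 3.85 mL total → factor 3.85/0.65 = 5.9231
Dilution factor to tube 3 = 132.75; to tube 5 = 4717.7
[tube 3]/[tube 5] = (factor to tube 5)/(factor to tube 3) = 4717.7/132.75 = 35.5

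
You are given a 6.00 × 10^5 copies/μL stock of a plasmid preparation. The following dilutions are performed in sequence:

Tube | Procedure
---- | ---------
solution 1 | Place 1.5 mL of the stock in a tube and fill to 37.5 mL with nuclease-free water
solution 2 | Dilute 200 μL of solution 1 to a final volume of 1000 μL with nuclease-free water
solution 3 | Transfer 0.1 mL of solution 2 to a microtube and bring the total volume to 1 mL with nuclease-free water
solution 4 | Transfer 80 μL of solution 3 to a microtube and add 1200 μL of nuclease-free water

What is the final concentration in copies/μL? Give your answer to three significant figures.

30.0 copies/μL

Step 1: 1.5 mL brought to 37.5 mL → factor 37.5/1.5 = 25
Step 2: 200 μL brought to 1000 μL → factor 1000/200 = 5
Step 3: 0.1 mL brought to 1 mL → factor 1/0.1 = 10
Step 4: 80 μL + 1200 μL = 1280 μL total → factor 1280/80 = 16
Overall dilution factor = 25 × 5 × 10 × 16 = 20000
Final = 6.00 × 10^5 copies/μL / 20000 = 30.0 copies/μL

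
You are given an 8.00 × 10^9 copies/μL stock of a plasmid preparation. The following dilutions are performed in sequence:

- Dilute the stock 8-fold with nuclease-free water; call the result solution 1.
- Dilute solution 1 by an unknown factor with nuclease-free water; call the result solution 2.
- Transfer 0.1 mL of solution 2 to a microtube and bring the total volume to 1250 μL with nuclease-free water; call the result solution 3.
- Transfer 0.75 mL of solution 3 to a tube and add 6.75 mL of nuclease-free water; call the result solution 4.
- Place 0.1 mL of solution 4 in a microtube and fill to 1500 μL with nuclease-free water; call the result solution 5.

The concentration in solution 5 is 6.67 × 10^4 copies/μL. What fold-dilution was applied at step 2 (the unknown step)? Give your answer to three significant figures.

8.00-fold

Step 1: 8-fold → factor 8
Step 2: unknown factor x
Step 3: 0.1 mL brought to 1250 μL → factor 1.25/0.1 = 12.5
Step 4: 0.75 mL + 6.75 mL = 7.5 mL total → factor 7.5/0.75 = 10
Step 5: 0.1 mL brought to 1500 μL → factor 1.5/0.1 = 15
Product of known-step factors = 15000
Overall factor = 8.00 × 10^9 copies/μL / (6.67 × 10^4 copies/μL) = 1.1994 × 10^5
x = 1.1994 × 10^5 / 15000 = 8.00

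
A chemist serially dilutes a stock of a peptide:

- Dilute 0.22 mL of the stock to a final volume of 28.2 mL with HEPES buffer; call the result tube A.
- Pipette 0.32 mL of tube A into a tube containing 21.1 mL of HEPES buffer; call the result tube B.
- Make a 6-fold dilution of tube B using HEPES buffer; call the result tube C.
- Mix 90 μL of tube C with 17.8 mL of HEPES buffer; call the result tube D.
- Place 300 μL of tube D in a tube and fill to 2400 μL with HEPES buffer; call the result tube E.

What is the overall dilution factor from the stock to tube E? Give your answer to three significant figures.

Step 1: 0.22 mL brought to 28.2 mL → factor 28.2/0.22 = 128.18
Step 2: 0.32 mL + 21.1 mL = 21.42 mL total → factor 21.42/0.32 = 66.938
Step 3: 6-fold → factor 6
Step 4: 90 μL + 17.8 mL = 17890 μL total → factor 17890/90 = 198.78
Step 5: 300 μL brought to 2400 μL → factor 2400/300 = 8
Overall dilution factor = 128.18 × 66.938 × 6 × 198.78 × 8 = 8.1866 × 10^7

8.19 × 10^7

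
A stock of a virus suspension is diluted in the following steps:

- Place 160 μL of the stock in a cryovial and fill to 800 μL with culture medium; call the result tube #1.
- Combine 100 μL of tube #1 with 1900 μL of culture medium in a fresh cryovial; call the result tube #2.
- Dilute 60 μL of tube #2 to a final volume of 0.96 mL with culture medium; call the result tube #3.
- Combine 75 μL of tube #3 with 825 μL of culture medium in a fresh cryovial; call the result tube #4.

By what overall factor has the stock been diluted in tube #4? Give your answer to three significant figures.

1.92 × 10^4

Step 1: 160 μL brought to 800 μL → factor 800/160 = 5
Step 2: 100 μL + 1900 μL = 2000 μL total → factor 2000/100 = 20
Step 3: 60 μL brought to 0.96 mL → factor 960/60 = 16
Step 4: 75 μL + 825 μL = 900 μL total → factor 900/75 = 12
Overall dilution factor = 5 × 20 × 16 × 12 = 19200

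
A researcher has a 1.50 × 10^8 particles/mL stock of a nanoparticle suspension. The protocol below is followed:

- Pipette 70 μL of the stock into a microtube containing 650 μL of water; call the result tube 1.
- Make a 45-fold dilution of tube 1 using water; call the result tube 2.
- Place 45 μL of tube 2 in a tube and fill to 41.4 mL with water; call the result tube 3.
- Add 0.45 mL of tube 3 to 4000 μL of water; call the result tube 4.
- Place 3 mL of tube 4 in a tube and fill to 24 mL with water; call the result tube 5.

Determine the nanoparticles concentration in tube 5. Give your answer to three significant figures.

4.45 particles/mL

Step 1: 70 μL + 650 μL = 720 μL total → factor 720/70 = 10.286
Step 2: 45-fold → factor 45
Step 3: 45 μL brought to 41.4 mL → factor 41400/45 = 920
Step 4: 0.45 mL + 4000 μL = 4.45 mL total → factor 4.45/0.45 = 9.8889
Step 5: 3 mL brought to 24 mL → factor 24/3 = 8
Overall dilution factor = 10.286 × 45 × 920 × 9.8889 × 8 = 3.3688 × 10^7
Final = 1.50 × 10^8 particles/mL / 3.3688 × 10^7 = 4.45 particles/mL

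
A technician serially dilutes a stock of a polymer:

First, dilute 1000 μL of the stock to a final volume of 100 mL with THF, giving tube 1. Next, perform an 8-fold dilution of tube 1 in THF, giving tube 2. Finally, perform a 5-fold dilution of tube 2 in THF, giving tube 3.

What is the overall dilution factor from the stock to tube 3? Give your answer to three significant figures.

Step 1: 1000 μL brought to 100 mL → factor 1 × 10^5/1000 = 100
Step 2: 8-fold → factor 8
Step 3: 5-fold → factor 5
Overall dilution factor = 100 × 8 × 5 = 4000

4.00 × 10^3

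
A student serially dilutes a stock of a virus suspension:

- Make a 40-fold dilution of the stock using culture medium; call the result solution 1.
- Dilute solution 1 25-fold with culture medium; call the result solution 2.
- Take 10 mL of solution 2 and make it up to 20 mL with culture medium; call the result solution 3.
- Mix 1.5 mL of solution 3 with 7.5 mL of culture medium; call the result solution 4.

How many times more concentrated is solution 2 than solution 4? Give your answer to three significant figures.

12.0

Step 1: 40-fold → factor 40
Step 2: 25-fold → factor 25
Step 3: 10 mL brought to 20 mL → factor 20/10 = 2
Step 4: 1.5 mL + 7.5 mL = 9 mL total → factor 9/1.5 = 6
Dilution factor to solution 2 = 1000; to solution 4 = 12000
[solution 2]/[solution 4] = (factor to solution 4)/(factor to solution 2) = 12000/1000 = 12.0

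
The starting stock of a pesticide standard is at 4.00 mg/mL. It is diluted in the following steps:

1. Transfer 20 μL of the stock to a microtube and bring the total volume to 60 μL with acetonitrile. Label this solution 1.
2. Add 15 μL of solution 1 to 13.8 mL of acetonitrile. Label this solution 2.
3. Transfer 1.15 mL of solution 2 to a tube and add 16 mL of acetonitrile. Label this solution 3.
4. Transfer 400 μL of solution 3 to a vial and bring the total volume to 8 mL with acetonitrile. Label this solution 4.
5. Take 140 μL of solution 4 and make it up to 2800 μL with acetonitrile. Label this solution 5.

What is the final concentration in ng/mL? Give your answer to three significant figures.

Step 1: 20 μL brought to 60 μL → factor 60/20 = 3
Step 2: 15 μL + 13.8 mL = 13815 μL total → factor 13815/15 = 921
Step 3: 1.15 mL + 16 mL = 17.15 mL total → factor 17.15/1.15 = 14.913
Step 4: 400 μL brought to 8 mL → factor 8000/400 = 20
Step 5: 140 μL brought to 2800 μL → factor 2800/140 = 20
Overall dilution factor = 3 × 921 × 14.913 × 20 × 20 = 1.6482 × 10^7
Final = 4.00 mg/mL / 1.6482 × 10^7 = 2.427 × 10^-7 mg/mL = 0.243 ng/mL

0.243 ng/mL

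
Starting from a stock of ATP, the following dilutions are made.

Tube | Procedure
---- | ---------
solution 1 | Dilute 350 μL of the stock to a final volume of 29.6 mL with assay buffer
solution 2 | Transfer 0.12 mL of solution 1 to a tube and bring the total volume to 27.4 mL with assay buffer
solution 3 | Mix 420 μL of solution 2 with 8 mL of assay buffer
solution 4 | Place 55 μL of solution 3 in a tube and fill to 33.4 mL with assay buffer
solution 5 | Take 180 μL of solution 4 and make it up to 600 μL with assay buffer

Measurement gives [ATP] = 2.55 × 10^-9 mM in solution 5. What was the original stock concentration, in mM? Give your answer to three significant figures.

Step 1: 350 μL brought to 29.6 mL → factor 29600/350 = 84.571
Step 2: 0.12 mL brought to 27.4 mL → factor 27.4/0.12 = 228.33
Step 3: 420 μL + 8 mL = 8420 μL total → factor 8420/420 = 20.048
Step 4: 55 μL brought to 33.4 mL → factor 33400/55 = 607.27
Step 5: 180 μL brought to 600 μL → factor 600/180 = 3.3333
Overall dilution factor = 84.571 × 228.33 × 20.048 × 607.27 × 3.3333 = 7.8364 × 10^8
Stock = 2.55 × 10^-9 mM × 7.8364 × 10^8 = 2.00 mM

2.00 mM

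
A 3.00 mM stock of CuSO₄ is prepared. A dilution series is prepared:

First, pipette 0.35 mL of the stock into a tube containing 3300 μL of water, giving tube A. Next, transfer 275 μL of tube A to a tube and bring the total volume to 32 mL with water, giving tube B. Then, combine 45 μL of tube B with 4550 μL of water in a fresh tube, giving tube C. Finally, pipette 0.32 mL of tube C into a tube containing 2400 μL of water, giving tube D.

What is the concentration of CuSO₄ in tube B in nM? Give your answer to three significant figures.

2.47 × 10^3 nM

Step 1: 0.35 mL + 3300 μL = 3.65 mL total → factor 3.65/0.35 = 10.429
Step 2: 275 μL brought to 32 mL → factor 32000/275 = 116.36
Dilution factor through tube B = 10.429 × 116.36 = 1213.5
[tube B] = 3.00 mM / 1213.5 = 0.002472 mM = 2.47 × 10^3 nM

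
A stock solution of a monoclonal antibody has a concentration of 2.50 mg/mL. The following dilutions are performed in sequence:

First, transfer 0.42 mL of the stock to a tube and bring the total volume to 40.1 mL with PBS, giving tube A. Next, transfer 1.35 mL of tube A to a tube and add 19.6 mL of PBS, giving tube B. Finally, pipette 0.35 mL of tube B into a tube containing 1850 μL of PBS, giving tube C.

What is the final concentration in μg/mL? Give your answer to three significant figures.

0.268 μg/mL

Step 1: 0.42 mL brought to 40.1 mL → factor 40.1/0.42 = 95.476
Step 2: 1.35 mL + 19.6 mL = 20.95 mL total → factor 20.95/1.35 = 15.519
Step 3: 0.35 mL + 1850 μL = 2.2 mL total → factor 2.2/0.35 = 6.2857
Overall dilution factor = 95.476 × 15.519 × 6.2857 = 9313.2
Final = 2.50 mg/mL / 9313.2 = 0.0002684 mg/mL = 0.268 μg/mL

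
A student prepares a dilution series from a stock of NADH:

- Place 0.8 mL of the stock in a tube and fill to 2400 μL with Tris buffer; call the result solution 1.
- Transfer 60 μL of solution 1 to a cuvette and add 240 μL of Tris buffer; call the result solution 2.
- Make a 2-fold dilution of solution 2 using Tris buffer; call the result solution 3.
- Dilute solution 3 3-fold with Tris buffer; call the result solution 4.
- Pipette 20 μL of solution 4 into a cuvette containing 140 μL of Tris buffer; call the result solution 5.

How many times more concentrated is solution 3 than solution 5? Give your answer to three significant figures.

Step 1: 0.8 mL brought to 2400 μL → factor 2.4/0.8 = 3
Step 2: 60 μL + 240 μL = 300 μL total → factor 300/60 = 5
Step 3: 2-fold → factor 2
Step 4: 3-fold → factor 3
Step 5: 20 μL + 140 μL = 160 μL total → factor 160/20 = 8
Dilution factor to solution 3 = 30; to solution 5 = 720
[solution 3]/[solution 5] = (factor to solution 5)/(factor to solution 3) = 720/30 = 24.0

24.0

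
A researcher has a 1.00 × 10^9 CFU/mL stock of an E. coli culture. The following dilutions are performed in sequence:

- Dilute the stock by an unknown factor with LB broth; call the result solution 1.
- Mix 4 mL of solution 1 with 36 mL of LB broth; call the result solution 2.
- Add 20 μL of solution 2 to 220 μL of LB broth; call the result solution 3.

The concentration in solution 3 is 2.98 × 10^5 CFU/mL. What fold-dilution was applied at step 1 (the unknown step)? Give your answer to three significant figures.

Step 1: unknown factor x
Step 2: 4 mL + 36 mL = 40 mL total → factor 40/4 = 10
Step 3: 20 μL + 220 μL = 240 μL total → factor 240/20 = 12
Product of known-step factors = 120
Overall factor = 1.00 × 10^9 CFU/mL / (2.98 × 10^5 CFU/mL) = 3355.7
x = 3355.7 / 120 = 28.0

28.0-fold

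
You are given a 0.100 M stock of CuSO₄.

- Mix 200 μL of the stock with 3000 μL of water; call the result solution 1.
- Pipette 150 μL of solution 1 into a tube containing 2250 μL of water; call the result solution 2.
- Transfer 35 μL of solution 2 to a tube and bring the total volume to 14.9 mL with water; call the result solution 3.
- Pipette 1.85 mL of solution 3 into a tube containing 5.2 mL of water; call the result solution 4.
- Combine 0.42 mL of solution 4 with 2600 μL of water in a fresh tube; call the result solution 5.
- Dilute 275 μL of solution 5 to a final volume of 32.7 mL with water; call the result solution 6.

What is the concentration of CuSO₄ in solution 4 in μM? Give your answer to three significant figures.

Step 1: 200 μL + 3000 μL = 3200 μL total → factor 3200/200 = 16
Step 2: 150 μL + 2250 μL = 2400 μL total → factor 2400/150 = 16
Step 3: 35 μL brought to 14.9 mL → factor 14900/35 = 425.71
Step 4: 1.85 mL + 5.2 mL = 7.05 mL total → factor 7.05/1.85 = 3.8108
Dilution factor through solution 4 = 16 × 16 × 425.71 × 3.8108 = 4.1531 × 10^5
[solution 4] = 0.100 M / 4.1531 × 10^5 = 2.408 × 10^-7 M = 0.241 μM

0.241 μM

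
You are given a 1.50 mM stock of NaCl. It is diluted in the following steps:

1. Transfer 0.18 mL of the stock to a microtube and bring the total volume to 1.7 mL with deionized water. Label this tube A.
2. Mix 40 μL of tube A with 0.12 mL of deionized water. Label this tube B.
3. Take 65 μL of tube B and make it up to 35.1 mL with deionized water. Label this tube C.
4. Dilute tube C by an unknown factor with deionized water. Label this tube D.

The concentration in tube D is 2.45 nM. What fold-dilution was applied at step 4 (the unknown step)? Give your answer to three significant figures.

30.0-fold

Step 1: 0.18 mL brought to 1.7 mL → factor 1.7/0.18 = 9.4444
Step 2: 40 μL + 0.12 mL = 160 μL total → factor 160/40 = 4
Step 3: 65 μL brought to 35.1 mL → factor 35100/65 = 540
Step 4: unknown factor x
Product of known-step factors = 20400
Overall factor = 1.50 mM / (2.45 nM) = 6.1224 × 10^5
x = 6.1224 × 10^5 / 20400 = 30.0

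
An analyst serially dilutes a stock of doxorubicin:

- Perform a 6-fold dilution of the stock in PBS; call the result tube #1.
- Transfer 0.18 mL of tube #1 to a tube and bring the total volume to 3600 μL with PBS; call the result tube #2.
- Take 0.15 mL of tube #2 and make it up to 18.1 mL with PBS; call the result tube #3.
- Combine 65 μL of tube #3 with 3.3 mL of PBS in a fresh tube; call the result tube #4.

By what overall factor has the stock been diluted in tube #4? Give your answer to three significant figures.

Step 1: 6-fold → factor 6
Step 2: 0.18 mL brought to 3600 μL → factor 3.6/0.18 = 20
Step 3: 0.15 mL brought to 18.1 mL → factor 18.1/0.15 = 120.67
Step 4: 65 μL + 3.3 mL = 3365 μL total → factor 3365/65 = 51.769
Overall dilution factor = 6 × 20 × 120.67 × 51.769 = 7.4962 × 10^5

7.50 × 10^5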